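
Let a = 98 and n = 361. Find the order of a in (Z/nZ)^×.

The order of 98 must divide φ(361) = φ(19^2) = 19·(19−1) = 342 = 2 · 3^2 · 19.
Divisors of 342: 1, 2, 3, 6, 9, 18, 19, 38, 57, 114, 171, 342.
Test each divisor d:
98^1 ≡ 98 (mod 361)
98^2 ≡ 218 (mod 361)
98^3 ≡ 65 (mod 361)
98^6 ≡ 254 (mod 361)
98^9 ≡ 265 (mod 361)
98^18 ≡ 191 (mod 361)
98^19 ≡ 307 (mod 361)
98^38 ≡ 28 (mod 361)
98^57 ≡ 293 (mod 361)
98^114 ≡ 292 (mod 361)
98^171 ≡ 360 (mod 361)
98^342 ≡ 1 (mod 361) ✓
The smallest such exponent is 342, so the order of 98 is 342.

342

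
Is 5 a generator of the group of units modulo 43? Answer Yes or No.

φ(43) = 43 − 1 = 42 = 2 · 3 · 7.
5 is a primitive root mod 43 iff 5^(φ(43)/q) ≢ 1 for every prime q | φ(43), i.e. q ∈ {2, 3, 7}.
5^21 ≡ 42 (mod 43)  [q = 2: ≢ 1 ✓]
5^14 ≡ 36 (mod 43)  [q = 3: ≢ 1 ✓]
5^6 ≡ 16 (mod 43)  [q = 7: ≢ 1 ✓]
None equal 1, so ord_43(5) = 42: 5 is a primitive root.

Yes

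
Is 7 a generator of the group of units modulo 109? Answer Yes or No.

No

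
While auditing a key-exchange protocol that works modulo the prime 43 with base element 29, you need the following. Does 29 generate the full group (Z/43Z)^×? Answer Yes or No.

φ(43) = 43 − 1 = 42 = 2 · 3 · 7.
It suffices to check that the order of 29 is not a proper divisor of 42: compute 29^(42/q) for q ∈ {2, 3, 7}.
29^21 ≡ 42 (mod 43)  [q = 2: ≢ 1 ✓]
29^14 ≡ 6 (mod 43)  [q = 3: ≢ 1 ✓]
29^6 ≡ 21 (mod 43)  [q = 7: ≢ 1 ✓]
Every test exponent gives a nontrivial residue, hence 29 generates the full group.

Yes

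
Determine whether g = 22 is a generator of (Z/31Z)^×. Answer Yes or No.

Yes

φ(31) = 31 − 1 = 30 = 2 · 3 · 5.
It suffices to check that the order of 22 is not a proper divisor of 30: compute 22^(30/q) for q ∈ {2, 3, 5}.
22^15 ≡ 30 (mod 31)  [q = 2: ≢ 1 ✓]
22^10 ≡ 5 (mod 31)  [q = 3: ≢ 1 ✓]
22^6 ≡ 8 (mod 31)  [q = 5: ≢ 1 ✓]
None equal 1, so ord_31(22) = 30: 22 is a primitive root.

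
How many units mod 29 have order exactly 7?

6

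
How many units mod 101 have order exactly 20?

8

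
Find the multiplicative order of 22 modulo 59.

ord(22) | φ(59) = 59 − 1 = 58 = 2 · 29.
Divisors of 58: 1, 2, 29, 58.
Evaluate successive powers at the divisors of 58:
22^1 ≡ 22
22^2 ≡ 12
22^29 ≡ 1
The smallest such exponent is 29, so the order of 22 is 29.

29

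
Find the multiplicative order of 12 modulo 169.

26

Since 12 ∈ (Z/169Z)^×, its order divides φ(169) = φ(13^2) = 13·(13−1) = 156 = 2^2 · 3 · 13.
Divisors of 156: 1, 2, 3, 4, 6, 12, 13, 26, 39, 52, 78, 156.
Test each divisor d:
12^1 ≡ 12
12^2 ≡ 144
12^3 ≡ 38
12^4 ≡ 118
12^6 ≡ 92
12^12 ≡ 14
12^13 ≡ 168
12^26 ≡ 1
Therefore the multiplicative order of 12 modulo 169 is 26.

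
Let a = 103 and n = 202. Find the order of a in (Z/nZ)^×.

100

The order of 103 must divide φ(202) = φ(2)·φ(101) = 1·100 = 100 = 2^2 · 5^2.
Divisors of 100: 1, 2, 4, 5, 10, 20, 25, 50, 100.
Compute 103^d (mod 202) for the divisors d until we hit 1:
103^1 ≡ 103
103^2 ≡ 105
103^4 ≡ 117
103^5 ≡ 133
103^10 ≡ 115
103^20 ≡ 95
103^25 ≡ 111
103^50 ≡ 201
103^100 ≡ 1
Hence ord(103) = 100.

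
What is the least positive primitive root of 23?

φ(23) = 23 − 1 = 22 = 2 · 11.
g is a primitive root iff g^(22/q) ≢ 1 (mod 23) for each prime q ∈ {2, 11}.
g = 2: 2^11 ≡ 1 — hits 1, so not a primitive root.
g = 3: 3^11 ≡ 1 — hits 1, so not a primitive root.
g = 4: 4^11 ≡ 1 — hits 1, so not a primitive root.
g = 5: 5^11 ≡ 22; 5^2 ≡ 2 — none is 1, so 5 is a primitive root.
So 5 is the smallest generator of (Z/23Z)^×.

5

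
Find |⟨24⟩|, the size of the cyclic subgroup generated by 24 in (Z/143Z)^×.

By Lagrange's theorem, ord_143(24) divides φ(143) = φ(11·13) = (11−1)·(13−1) = 10·12 = 120 = 2^3 · 3 · 5.
Divisors of 120: 1, 2, 3, 4, 5, 6, 8, 10, 12, 15, 20, 24, 30, 40, 60, 120.
Check 24^d mod 143 for each divisor in increasing order:
24^1 ≡ 24
24^2 ≡ 4
24^3 ≡ 96
24^4 ≡ 16
24^5 ≡ 98
24^6 ≡ 64
24^8 ≡ 113
24^10 ≡ 23
24^12 ≡ 92
24^15 ≡ 109
24^20 ≡ 100
24^24 ≡ 27
24^30 ≡ 12
24^40 ≡ 133
24^60 ≡ 1
The smallest such exponent is 60, so the order of 24 is 60.

60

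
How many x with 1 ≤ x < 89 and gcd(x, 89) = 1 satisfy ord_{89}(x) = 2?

φ(89) = 89 − 1 = 88 = 2^3 · 11.
Since (Z/89Z)^× is cyclic of order 88, the number of elements of order d is φ(d) when d | 88 and 0 otherwise.
2 | 88, and φ(2) = 2 − 1 = 1.

1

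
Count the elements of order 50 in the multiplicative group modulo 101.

20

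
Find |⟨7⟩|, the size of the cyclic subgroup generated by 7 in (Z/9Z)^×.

ord(7) | φ(9) = φ(3^2) = 3·(3−1) = 6 = 2 · 3.
Divisors of 6: 1, 2, 3, 6.
Compute 7^d (mod 9) for the divisors d until we hit 1:
7^1 ≡ 7
7^2 ≡ 4
7^3 ≡ 1
Therefore the multiplicative order of 7 modulo 9 is 3.

3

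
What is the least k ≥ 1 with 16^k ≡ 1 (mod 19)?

9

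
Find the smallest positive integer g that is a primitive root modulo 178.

3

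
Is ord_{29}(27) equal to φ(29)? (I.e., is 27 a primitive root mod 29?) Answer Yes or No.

Yes

φ(29) = 29 − 1 = 28 = 2^2 · 7.
Test 27^(28/q) mod 29 for each prime factor q of 28:
27^14 ≡ 28 (mod 29)  [q = 2: ≢ 1 ✓]
27^4 ≡ 16 (mod 29)  [q = 7: ≢ 1 ✓]
All checks pass, so 27 has order 28 and is a primitive root modulo 29.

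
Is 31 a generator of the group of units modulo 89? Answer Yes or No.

Yes

φ(89) = 89 − 1 = 88 = 2^3 · 11.
It suffices to check that the order of 31 is not a proper divisor of 88: compute 31^(88/q) for q ∈ {2, 11}.
31^44 ≡ 88 (mod 89)  [q = 2: ≢ 1 ✓]
31^8 ≡ 45 (mod 89)  [q = 11: ≢ 1 ✓]
Every test exponent gives a nontrivial residue, hence 31 generates the full group.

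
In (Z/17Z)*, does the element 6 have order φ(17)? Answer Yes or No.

Yes

φ(17) = 17 − 1 = 16 = 2^4.
An element g generates (Z/17Z)^× iff g^(16/q) ≢ 1 (mod 17) for each prime q ∈ {2}.
6^8 ≡ 16 (mod 17)  [q = 2: ≢ 1 ✓]
All checks pass, so 6 has order 16 and is a primitive root modulo 17.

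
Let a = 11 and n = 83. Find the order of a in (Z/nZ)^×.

By Lagrange's theorem, ord_83(11) divides φ(83) = 83 − 1 = 82 = 2 · 41.
Divisors of 82: 1, 2, 41, 82.
Check 11^d mod 83 for each divisor in increasing order:
11^1 ≡ 11
11^2 ≡ 38
11^41 ≡ 1
So ord_83(11) = 41.

41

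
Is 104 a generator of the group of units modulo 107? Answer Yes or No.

Yes

φ(107) = 107 − 1 = 106 = 2 · 53.
104 is a primitive root mod 107 iff 104^(φ(107)/q) ≢ 1 for every prime q | φ(107), i.e. q ∈ {2, 53}.
104^53 ≡ 106 (mod 107)  [q = 2: ≢ 1 ✓]
104^2 ≡ 9 (mod 107)  [q = 53: ≢ 1 ✓]
Every test exponent gives a nontrivial residue, hence 104 generates the full group.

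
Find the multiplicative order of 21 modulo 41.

20

The order of 21 must divide φ(41) = 41 − 1 = 40 = 2^3 · 5.
Divisors of 40: 1, 2, 4, 5, 8, 10, 20, 40.
Compute 21^d (mod 41) for the divisors d until we hit 1:
21^1 ≡ 21 (mod 41)
21^2 ≡ 31 (mod 41)
21^4 ≡ 18 (mod 41)
21^5 ≡ 9 (mod 41)
21^8 ≡ 37 (mod 41)
21^10 ≡ 40 (mod 41)
21^20 ≡ 1 (mod 41) ✓
The smallest such exponent is 20, so the order of 21 is 20.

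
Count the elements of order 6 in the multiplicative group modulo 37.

φ(37) = 37 − 1 = 36 = 2^2 · 3^2.
Since (Z/37Z)^× is cyclic of order 36, the number of elements of order d is φ(d) when d | 36 and 0 otherwise.
6 = 2 · 3 divides 36, and φ(6) = 2.

2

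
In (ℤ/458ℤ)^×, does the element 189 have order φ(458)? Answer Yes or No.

Yes

φ(458) = φ(2)·φ(229) = 1·228 = 228 = 2^2 · 3 · 19.
189 is a primitive root mod 458 iff 189^(φ(458)/q) ≢ 1 for every prime q | φ(458), i.e. q ∈ {2, 3, 19}.
189^114 ≡ 457 (mod 458)  [q = 2: ≢ 1 ✓]
189^76 ≡ 323 (mod 458)  [q = 3: ≢ 1 ✓]
189^12 ≡ 271 (mod 458)  [q = 19: ≢ 1 ✓]
All checks pass, so 189 has order 228 and is a primitive root modulo 458.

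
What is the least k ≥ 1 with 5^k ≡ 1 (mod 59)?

ord(5) | φ(59) = 59 − 1 = 58 = 2 · 29.
Divisors of 58: 1, 2, 29, 58.
Check 5^d mod 59 for each divisor in increasing order:
5^1 ≡ 5 (mod 59)
5^2 ≡ 25 (mod 59)
5^29 ≡ 1 (mod 59) ✓
The smallest such exponent is 29, so the order of 5 is 29.

29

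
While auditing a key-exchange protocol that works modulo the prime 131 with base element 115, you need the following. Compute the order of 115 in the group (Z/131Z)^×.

By Lagrange's theorem, ord_131(115) divides φ(131) = 131 − 1 = 130 = 2 · 5 · 13.
Divisors of 130: 1, 2, 5, 10, 13, 26, 65, 130.
Compute 115^d (mod 131) for the divisors d until we hit 1:
115^1 ≡ 115 (mod 131)
115^2 ≡ 125 (mod 131)
115^5 ≡ 79 (mod 131)
115^10 ≡ 84 (mod 131)
115^13 ≡ 73 (mod 131)
115^26 ≡ 89 (mod 131)
115^65 ≡ 130 (mod 131)
115^130 ≡ 1 (mod 131) ✓
Hence ord(115) = 130.

130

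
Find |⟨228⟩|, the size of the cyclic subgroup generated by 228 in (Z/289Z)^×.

272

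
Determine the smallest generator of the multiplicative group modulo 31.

3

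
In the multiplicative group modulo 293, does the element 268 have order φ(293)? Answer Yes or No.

φ(293) = 293 − 1 = 292 = 2^2 · 73.
Test 268^(292/q) mod 293 for each prime factor q of 292:
268^146 ≡ 1 (mod 293)  [q = 2: ≡ 1 ✗]
268^4 ≡ 56 (mod 293)  [q = 73: ≢ 1 ✓]
268^146 ≡ 1 shows ord(268) | 146, strictly less than φ(293); not a primitive root.

No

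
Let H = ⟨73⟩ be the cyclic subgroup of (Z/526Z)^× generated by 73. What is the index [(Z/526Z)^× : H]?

ord(73) | φ(526) = φ(2)·φ(263) = 1·262 = 262 = 2 · 131.
Divisors of 262: 1, 2, 131, 262.
Test each divisor d:
73^1 ≡ 73 (mod 526)
73^2 ≡ 69 (mod 526)
73^131 ≡ 525 (mod 526)
73^262 ≡ 1 (mod 526) ✓
So ord_526(73) = 262, hence |⟨73⟩| = 262.
Index = |(Z/526Z)^×| / |⟨73⟩| = 262 / 262 = 1.

1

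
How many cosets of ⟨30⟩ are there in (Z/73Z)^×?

Since 30 ∈ (Z/73Z)^×, its order divides φ(73) = 73 − 1 = 72 = 2^3 · 3^2.
Divisors of 72: 1, 2, 3, 4, 6, 8, 9, 12, 18, 24, 36, 72.
Test each divisor d:
30^1 ≡ 30 (mod 73)
30^2 ≡ 24 (mod 73)
30^3 ≡ 63 (mod 73)
30^4 ≡ 65 (mod 73)
30^6 ≡ 27 (mod 73)
30^8 ≡ 64 (mod 73)
30^9 ≡ 22 (mod 73)
30^12 ≡ 72 (mod 73)
30^18 ≡ 46 (mod 73)
30^24 ≡ 1 (mod 73) ✓
So ord_73(30) = 24, hence |⟨30⟩| = 24.
Index = |(Z/73Z)^×| / |⟨30⟩| = 72 / 24 = 3.

3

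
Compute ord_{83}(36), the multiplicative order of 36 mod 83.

41

Since 36 ∈ (Z/83Z)^×, its order divides φ(83) = 83 − 1 = 82 = 2 · 41.
Divisors of 82: 1, 2, 41, 82.
Test each divisor d:
36^1 ≡ 36 (mod 83)
36^2 ≡ 51 (mod 83)
36^41 ≡ 1 (mod 83) ✓
So ord_83(36) = 41.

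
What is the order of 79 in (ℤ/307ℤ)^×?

51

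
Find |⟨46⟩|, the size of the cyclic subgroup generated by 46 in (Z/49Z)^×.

21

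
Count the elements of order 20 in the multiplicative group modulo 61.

φ(61) = 61 − 1 = 60 = 2^2 · 3 · 5.
(Z/61Z)^× is cyclic (|G| = 60); a cyclic group of order m has exactly φ(d) elements of each order d | m, and none otherwise.
20 = 2^2 · 5 divides 60, and φ(20) = 8.

8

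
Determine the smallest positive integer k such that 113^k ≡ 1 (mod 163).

Since 113 ∈ (Z/163Z)^×, its order divides φ(163) = 163 − 1 = 162 = 2 · 3^4.
Divisors of 162: 1, 2, 3, 6, 9, 18, 27, 54, 81, 162.
Evaluate successive powers at the divisors of 162:
113^1 ≡ 113 (mod 163)
113^2 ≡ 55 (mod 163)
113^3 ≡ 21 (mod 163)
113^6 ≡ 115 (mod 163)
113^9 ≡ 133 (mod 163)
113^18 ≡ 85 (mod 163)
113^27 ≡ 58 (mod 163)
113^54 ≡ 104 (mod 163)
113^81 ≡ 1 (mod 163) ✓
Hence ord(113) = 81.

81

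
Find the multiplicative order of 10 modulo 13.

By Lagrange's theorem, ord_13(10) divides φ(13) = 13 − 1 = 12 = 2^2 · 3.
Divisors of 12: 1, 2, 3, 4, 6, 12.
Compute 10^d (mod 13) for the divisors d until we hit 1:
10^1 ≡ 10
10^2 ≡ 9
10^3 ≡ 12
10^4 ≡ 3
10^6 ≡ 1
So ord_13(10) = 6.

6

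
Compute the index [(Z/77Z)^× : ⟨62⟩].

6

The order of 62 must divide φ(77) = φ(7·11) = (7−1)·(11−1) = 6·10 = 60 = 2^2 · 3 · 5.
Divisors of 60: 1, 2, 3, 4, 5, 6, 10, 12, 15, 20, 30, 60.
Compute 62^d (mod 77) for the divisors d until we hit 1:
62^1 ≡ 62 (mod 77)
62^2 ≡ 71 (mod 77)
62^3 ≡ 13 (mod 77)
62^4 ≡ 36 (mod 77)
62^5 ≡ 76 (mod 77)
62^6 ≡ 15 (mod 77)
62^10 ≡ 1 (mod 77) ✓
So ord_77(62) = 10, hence |⟨62⟩| = 10.
The index is φ(77) / ord(62) = 60 / 10 = 6.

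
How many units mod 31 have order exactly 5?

φ(31) = 31 − 1 = 30 = 2 · 3 · 5.
(Z/31Z)^× is cyclic (|G| = 30); a cyclic group of order m has exactly φ(d) elements of each order d | m, and none otherwise.
5 | 30, and φ(5) = 5 − 1 = 4.

4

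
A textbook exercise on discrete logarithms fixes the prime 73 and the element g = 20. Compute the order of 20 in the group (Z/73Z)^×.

72

Since 20 ∈ (Z/73Z)^×, its order divides φ(73) = 73 − 1 = 72 = 2^3 · 3^2.
Divisors of 72: 1, 2, 3, 4, 6, 8, 9, 12, 18, 24, 36, 72.
Check 20^d mod 73 for each divisor in increasing order:
20^1 ≡ 20
20^2 ≡ 35
20^3 ≡ 43
20^4 ≡ 57
20^6 ≡ 24
20^8 ≡ 37
20^9 ≡ 10
20^12 ≡ 65
20^18 ≡ 27
20^24 ≡ 64
20^36 ≡ 72
20^72 ≡ 1
So ord_73(20) = 72.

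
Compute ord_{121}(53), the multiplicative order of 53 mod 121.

55

Since 53 ∈ (Z/121Z)^×, its order divides φ(121) = φ(11^2) = 11·(11−1) = 110 = 2 · 5 · 11.
Divisors of 110: 1, 2, 5, 10, 11, 22, 55, 110.
Check 53^d mod 121 for each divisor in increasing order:
53^1 ≡ 53 (mod 121)
53^2 ≡ 26 (mod 121)
53^5 ≡ 12 (mod 121)
53^10 ≡ 23 (mod 121)
53^11 ≡ 9 (mod 121)
53^22 ≡ 81 (mod 121)
53^55 ≡ 1 (mod 121) ✓
Therefore the multiplicative order of 53 modulo 121 is 55.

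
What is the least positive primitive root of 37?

φ(37) = 37 − 1 = 36 = 2^2 · 3^2.
g is a primitive root iff g^(36/q) ≢ 1 (mod 37) for each prime q ∈ {2, 3}.
g = 2: 2^18 ≡ 36; 2^12 ≡ 26 — none is 1, so 2 is a primitive root.
So 2 is the smallest generator of (Z/37Z)^×.

2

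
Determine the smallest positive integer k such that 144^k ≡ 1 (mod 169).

Since 144 ∈ (Z/169Z)^×, its order divides φ(169) = φ(13^2) = 13·(13−1) = 156 = 2^2 · 3 · 13.
Divisors of 156: 1, 2, 3, 4, 6, 12, 13, 26, 39, 52, 78, 156.
Evaluate successive powers at the divisors of 156:
144^1 ≡ 144 (mod 169)
144^2 ≡ 118 (mod 169)
144^3 ≡ 92 (mod 169)
144^4 ≡ 66 (mod 169)
144^6 ≡ 14 (mod 169)
144^12 ≡ 27 (mod 169)
144^13 ≡ 1 (mod 169) ✓
The smallest such exponent is 13, so the order of 144 is 13.

13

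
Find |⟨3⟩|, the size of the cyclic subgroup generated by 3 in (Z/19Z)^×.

18

ord(3) | φ(19) = 19 − 1 = 18 = 2 · 3^2.
Divisors of 18: 1, 2, 3, 6, 9, 18.
Compute 3^d (mod 19) for the divisors d until we hit 1:
3^1 ≡ 3 (mod 19)
3^2 ≡ 9 (mod 19)
3^3 ≡ 8 (mod 19)
3^6 ≡ 7 (mod 19)
3^9 ≡ 18 (mod 19)
3^18 ≡ 1 (mod 19) ✓
So ord_19(3) = 18.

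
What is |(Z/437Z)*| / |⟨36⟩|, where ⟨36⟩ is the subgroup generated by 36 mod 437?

The order of 36 must divide φ(437) = φ(19·23) = (19−1)·(23−1) = 18·22 = 396 = 2^2 · 3^2 · 11.
Divisors of 396: 1, 2, 3, 4, 6, 9, 11, 12, 18, 22, 33, 36, 44, 66, 99, 132, 198, 396.
Test each divisor d:
36^1 ≡ 36
36^2 ≡ 422
36^3 ≡ 334
36^4 ≡ 225
36^6 ≡ 121
36^9 ≡ 210
36^11 ≡ 346
36^12 ≡ 220
36^18 ≡ 400
36^22 ≡ 415
36^33 ≡ 254
36^36 ≡ 58
36^44 ≡ 47
36^66 ≡ 277
36^99 ≡ 1
Thus |⟨36⟩| = ord(36) = 99.
The index is φ(437) / ord(36) = 396 / 99 = 4.

4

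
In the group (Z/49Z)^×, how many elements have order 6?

φ(49) = φ(7^2) = 7·(7−1) = 42 = 2 · 3 · 7.
In a cyclic group of order 42, there are φ(d) elements of order d for each divisor d of 42, and zero for non-divisors.
6 = 2 · 3 divides 42, and φ(6) = 2.

2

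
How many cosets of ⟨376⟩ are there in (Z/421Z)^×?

12

The order of 376 must divide φ(421) = 421 − 1 = 420 = 2^2 · 3 · 5 · 7.
Divisors of 420: 1, 2, 3, 4, 5, 6, 7, 10, 12, 14, 15, 20, 21, 28, 30, 35, 42, 60, 70, 84, 105, 140, 210, 420.
Evaluate successive powers at the divisors of 420:
376^1 ≡ 376 (mod 421)
376^2 ≡ 341 (mod 421)
376^3 ≡ 232 (mod 421)
376^4 ≡ 85 (mod 421)
376^5 ≡ 385 (mod 421)
376^6 ≡ 357 (mod 421)
376^7 ≡ 354 (mod 421)
376^10 ≡ 33 (mod 421)
376^12 ≡ 307 (mod 421)
376^14 ≡ 279 (mod 421)
376^15 ≡ 75 (mod 421)
376^20 ≡ 247 (mod 421)
376^21 ≡ 252 (mod 421)
376^28 ≡ 377 (mod 421)
376^30 ≡ 152 (mod 421)
376^35 ≡ 1 (mod 421) ✓
So ord_421(376) = 35, hence |⟨376⟩| = 35.
[(Z/421Z)^× : ⟨376⟩] = 420/35 = 12.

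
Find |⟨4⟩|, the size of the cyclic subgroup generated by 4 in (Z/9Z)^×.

The order of 4 must divide φ(9) = φ(3^2) = 3·(3−1) = 6 = 2 · 3.
Divisors of 6: 1, 2, 3, 6.
Compute 4^d (mod 9) for the divisors d until we hit 1:
4^1 ≡ 4 (mod 9)
4^2 ≡ 7 (mod 9)
4^3 ≡ 1 (mod 9) ✓
Hence ord(4) = 3.

3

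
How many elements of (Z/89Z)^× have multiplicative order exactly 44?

φ(89) = 89 − 1 = 88 = 2^3 · 11.
(Z/89Z)^× is cyclic (|G| = 88); a cyclic group of order m has exactly φ(d) elements of each order d | m, and none otherwise.
44 = 2^2 · 11 divides 88, and φ(44) = 20.

20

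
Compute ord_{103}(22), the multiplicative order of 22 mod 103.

34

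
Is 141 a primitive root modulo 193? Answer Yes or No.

Yes

φ(193) = 193 − 1 = 192 = 2^6 · 3.
It suffices to check that the order of 141 is not a proper divisor of 192: compute 141^(192/q) for q ∈ {2, 3}.
141^96 ≡ 192 (mod 193)  [q = 2: ≢ 1 ✓]
141^64 ≡ 108 (mod 193)  [q = 3: ≢ 1 ✓]
Every test exponent gives a nontrivial residue, hence 141 generates the full group.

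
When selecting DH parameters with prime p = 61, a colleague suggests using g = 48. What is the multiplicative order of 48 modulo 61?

6

By Lagrange's theorem, ord_61(48) divides φ(61) = 61 − 1 = 60 = 2^2 · 3 · 5.
Divisors of 60: 1, 2, 3, 4, 5, 6, 10, 12, 15, 20, 30, 60.
Check 48^d mod 61 for each divisor in increasing order:
48^1 ≡ 48
48^2 ≡ 47
48^3 ≡ 60
48^4 ≡ 13
48^5 ≡ 14
48^6 ≡ 1
Hence ord(48) = 6.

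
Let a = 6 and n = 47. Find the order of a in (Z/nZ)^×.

23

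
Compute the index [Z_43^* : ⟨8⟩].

3

The order of 8 must divide φ(43) = 43 − 1 = 42 = 2 · 3 · 7.
Divisors of 42: 1, 2, 3, 6, 7, 14, 21, 42.
Compute 8^d (mod 43) for the divisors d until we hit 1:
8^1 ≡ 8 (mod 43)
8^2 ≡ 21 (mod 43)
8^3 ≡ 39 (mod 43)
8^6 ≡ 16 (mod 43)
8^7 ≡ 42 (mod 43)
8^14 ≡ 1 (mod 43) ✓
Thus |⟨8⟩| = ord(8) = 14.
Index = |(Z/43Z)^×| / |⟨8⟩| = 42 / 14 = 3.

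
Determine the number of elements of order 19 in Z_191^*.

φ(191) = 191 − 1 = 190 = 2 · 5 · 19.
In a cyclic group of order 190, there are φ(d) elements of order d for each divisor d of 190, and zero for non-divisors.
19 | 190, and φ(19) = 19 − 1 = 18.

18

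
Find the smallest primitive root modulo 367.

φ(367) = 367 − 1 = 366 = 2 · 3 · 61.
Test candidates g = 2, 3, … against the prime factors q ∈ {2, 3, 61} of φ(367): g is a generator iff g^(366/q) ≢ 1 for every such q.
g = 2: 2^183 ≡ 1 — hits 1, so not a primitive root.
g = 3: 3^183 ≡ 366; 3^122 ≡ 1 — hits 1, so not a primitive root.
g = 4: 4^183 ≡ 1 — hits 1, so not a primitive root.
g = 5: 5^183 ≡ 366; 5^122 ≡ 1 — hits 1, so not a primitive root.
g = 6: 6^183 ≡ 366; 6^122 ≡ 283; 6^6 ≡ 47 — none is 1, so 6 is a primitive root.
So 6 is the smallest generator of (Z/367Z)^×.

6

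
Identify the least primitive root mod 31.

3

φ(31) = 31 − 1 = 30 = 2 · 3 · 5.
Test candidates g = 2, 3, … against the prime factors q ∈ {2, 3, 5} of φ(31): g is a generator iff g^(30/q) ≢ 1 for every such q.
g = 2: 2^15 ≡ 1 — hits 1, so not a primitive root.
g = 3: 3^15 ≡ 30; 3^10 ≡ 25; 3^6 ≡ 16 — none is 1, so 3 is a primitive root.
Hence the least primitive root of 31 is 3.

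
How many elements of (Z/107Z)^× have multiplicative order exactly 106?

φ(107) = 107 − 1 = 106 = 2 · 53.
Since (Z/107Z)^× is cyclic of order 106, the number of elements of order d is φ(d) when d | 106 and 0 otherwise.
106 = 2 · 53 divides 106, and φ(106) = 52.

52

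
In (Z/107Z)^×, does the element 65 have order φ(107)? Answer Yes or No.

Yes

φ(107) = 107 − 1 = 106 = 2 · 53.
It suffices to check that the order of 65 is not a proper divisor of 106: compute 65^(106/q) for q ∈ {2, 53}.
65^53 ≡ 106 (mod 107)  [q = 2: ≢ 1 ✓]
65^2 ≡ 52 (mod 107)  [q = 53: ≢ 1 ✓]
All checks pass, so 65 has order 106 and is a primitive root modulo 107.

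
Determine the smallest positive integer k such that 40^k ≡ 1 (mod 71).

35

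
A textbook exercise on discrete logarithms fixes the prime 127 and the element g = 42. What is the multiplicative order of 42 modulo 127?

63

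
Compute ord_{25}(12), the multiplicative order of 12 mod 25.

20

ord(12) | φ(25) = φ(5^2) = 5·(5−1) = 20 = 2^2 · 5.
Divisors of 20: 1, 2, 4, 5, 10, 20.
Test each divisor d:
12^1 ≡ 12
12^2 ≡ 19
12^4 ≡ 11
12^5 ≡ 7
12^10 ≡ 24
12^20 ≡ 1
So ord_25(12) = 20.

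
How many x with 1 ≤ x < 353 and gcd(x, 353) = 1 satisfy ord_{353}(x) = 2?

φ(353) = 353 − 1 = 352 = 2^5 · 11.
(Z/353Z)^× is cyclic (|G| = 352); a cyclic group of order m has exactly φ(d) elements of each order d | m, and none otherwise.
2 | 352, and φ(2) = 2 − 1 = 1.

1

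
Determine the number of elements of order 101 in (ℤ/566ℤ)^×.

φ(566) = φ(2)·φ(283) = 1·282 = 282 = 2 · 3 · 47.
Since (Z/566Z)^× is cyclic of order 282, the number of elements of order d is φ(d) when d | 282 and 0 otherwise.
Here 282 is not a multiple of 101, so there are no elements of order 101.

0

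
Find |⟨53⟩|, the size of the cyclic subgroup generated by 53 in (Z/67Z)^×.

Since 53 ∈ (Z/67Z)^×, its order divides φ(67) = 67 − 1 = 66 = 2 · 3 · 11.
Divisors of 66: 1, 2, 3, 6, 11, 22, 33, 66.
Evaluate successive powers at the divisors of 66:
53^1 ≡ 53 (mod 67)
53^2 ≡ 62 (mod 67)
53^3 ≡ 3 (mod 67)
53^6 ≡ 9 (mod 67)
53^11 ≡ 66 (mod 67)
53^22 ≡ 1 (mod 67) ✓
Therefore the multiplicative order of 53 modulo 67 is 22.

22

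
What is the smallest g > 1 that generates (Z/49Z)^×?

3

φ(49) = φ(7^2) = 7·(7−1) = 42 = 2 · 3 · 7.
Test candidates g = 2, 3, … against the prime factors q ∈ {2, 3, 7} of φ(49): g is a generator iff g^(42/q) ≢ 1 for every such q.
g = 2: 2^21 ≡ 1 — hits 1, so not a primitive root.
g = 3: 3^21 ≡ 48; 3^14 ≡ 30; 3^6 ≡ 43 — none is 1, so 3 is a primitive root.
Hence the least primitive root of 49 is 3.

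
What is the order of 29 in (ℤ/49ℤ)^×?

7

ord(29) | φ(49) = φ(7^2) = 7·(7−1) = 42 = 2 · 3 · 7.
Divisors of 42: 1, 2, 3, 6, 7, 14, 21, 42.
Test each divisor d:
29^1 ≡ 29
29^2 ≡ 8
29^3 ≡ 36
29^6 ≡ 22
29^7 ≡ 1
The smallest such exponent is 7, so the order of 29 is 7.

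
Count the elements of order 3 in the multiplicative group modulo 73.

φ(73) = 73 − 1 = 72 = 2^3 · 3^2.
Since (Z/73Z)^× is cyclic of order 72, the number of elements of order d is φ(d) when d | 72 and 0 otherwise.
3 | 72, and φ(3) = 3 − 1 = 2.

2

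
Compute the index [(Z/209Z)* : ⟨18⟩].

ord(18) | φ(209) = φ(11·19) = (11−1)·(19−1) = 10·18 = 180 = 2^2 · 3^2 · 5.
Divisors of 180: 1, 2, 3, 4, 5, 6, 9, 10, 12, 15, 18, 20, 30, 36, 45, 60, 90, 180.
Test each divisor d:
18^1 ≡ 18
18^2 ≡ 115
18^3 ≡ 189
18^4 ≡ 58
18^5 ≡ 208
18^6 ≡ 191
18^9 ≡ 151
18^10 ≡ 1
So ord_209(18) = 10, hence |⟨18⟩| = 10.
[(Z/209Z)^× : ⟨18⟩] = 180/10 = 18.

18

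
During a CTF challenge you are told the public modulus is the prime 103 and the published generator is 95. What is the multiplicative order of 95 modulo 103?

Since 95 ∈ (Z/103Z)^×, its order divides φ(103) = 103 − 1 = 102 = 2 · 3 · 17.
Divisors of 102: 1, 2, 3, 6, 17, 34, 51, 102.
Compute 95^d (mod 103) for the divisors d until we hit 1:
95^1 ≡ 95 (mod 103)
95^2 ≡ 64 (mod 103)
95^3 ≡ 3 (mod 103)
95^6 ≡ 9 (mod 103)
95^17 ≡ 102 (mod 103)
95^34 ≡ 1 (mod 103) ✓
The smallest such exponent is 34, so the order of 95 is 34.

34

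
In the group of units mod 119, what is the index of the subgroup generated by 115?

8

ord(115) | φ(119) = φ(7·17) = (7−1)·(17−1) = 6·16 = 96 = 2^5 · 3.
Divisors of 96: 1, 2, 3, 4, 6, 8, 12, 16, 24, 32, 48, 96.
Test each divisor d:
115^1 ≡ 115 (mod 119)
115^2 ≡ 16 (mod 119)
115^3 ≡ 55 (mod 119)
115^4 ≡ 18 (mod 119)
115^6 ≡ 50 (mod 119)
115^8 ≡ 86 (mod 119)
115^12 ≡ 1 (mod 119) ✓
Thus |⟨115⟩| = ord(115) = 12.
[(Z/119Z)^× : ⟨115⟩] = 96/12 = 8.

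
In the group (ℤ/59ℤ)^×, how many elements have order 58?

28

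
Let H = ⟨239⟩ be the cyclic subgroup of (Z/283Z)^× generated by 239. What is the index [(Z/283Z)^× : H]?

Since 239 ∈ (Z/283Z)^×, its order divides φ(283) = 283 − 1 = 282 = 2 · 3 · 47.
Divisors of 282: 1, 2, 3, 6, 47, 94, 141, 282.
Check 239^d mod 283 for each divisor in increasing order:
239^1 ≡ 239 (mod 283)
239^2 ≡ 238 (mod 283)
239^3 ≡ 282 (mod 283)
239^6 ≡ 1 (mod 283) ✓
So ord_283(239) = 6, hence |⟨239⟩| = 6.
Index = |(Z/283Z)^×| / |⟨239⟩| = 282 / 6 = 47.

47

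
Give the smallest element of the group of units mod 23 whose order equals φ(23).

5

φ(23) = 23 − 1 = 22 = 2 · 11.
g is a primitive root iff g^(22/q) ≢ 1 (mod 23) for each prime q ∈ {2, 11}.
g = 2: 2^11 ≡ 1 — hits 1, so not a primitive root.
g = 3: 3^11 ≡ 1 — hits 1, so not a primitive root.
g = 4: 4^11 ≡ 1 — hits 1, so not a primitive root.
g = 5: 5^11 ≡ 22; 5^2 ≡ 2 — none is 1, so 5 is a primitive root.
So 5 is the smallest generator of (Z/23Z)^×.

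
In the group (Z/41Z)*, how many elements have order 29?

0

φ(41) = 41 − 1 = 40 = 2^3 · 5.
Since (Z/41Z)^× is cyclic of order 40, the number of elements of order d is φ(d) when d | 40 and 0 otherwise.
Here 40 is not a multiple of 29, so there are no elements of order 29.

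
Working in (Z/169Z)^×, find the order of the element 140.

By Lagrange's theorem, ord_169(140) divides φ(169) = φ(13^2) = 13·(13−1) = 156 = 2^2 · 3 · 13.
Divisors of 156: 1, 2, 3, 4, 6, 12, 13, 26, 39, 52, 78, 156.
Evaluate successive powers at the divisors of 156:
140^1 ≡ 140 (mod 169)
140^2 ≡ 165 (mod 169)
140^3 ≡ 116 (mod 169)
140^4 ≡ 16 (mod 169)
140^6 ≡ 105 (mod 169)
140^12 ≡ 40 (mod 169)
140^13 ≡ 23 (mod 169)
140^26 ≡ 22 (mod 169)
140^39 ≡ 168 (mod 169)
140^52 ≡ 146 (mod 169)
140^78 ≡ 1 (mod 169) ✓
The smallest such exponent is 78, so the order of 140 is 78.

78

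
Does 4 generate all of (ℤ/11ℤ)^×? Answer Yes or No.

No

φ(11) = 11 − 1 = 10 = 2 · 5.
Test 4^(10/q) mod 11 for each prime factor q of 10:
4^5 ≡ 1 (mod 11)  [q = 2: ≡ 1 ✗]
4^2 ≡ 5 (mod 11)  [q = 5: ≢ 1 ✓]
4^5 ≡ 1 shows ord(4) | 5, strictly less than φ(11); not a primitive root.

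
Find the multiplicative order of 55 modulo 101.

100

The order of 55 must divide φ(101) = 101 − 1 = 100 = 2^2 · 5^2.
Divisors of 100: 1, 2, 4, 5, 10, 20, 25, 50, 100.
Check 55^d mod 101 for each divisor in increasing order:
55^1 ≡ 55
55^2 ≡ 96
55^4 ≡ 25
55^5 ≡ 62
55^10 ≡ 6
55^20 ≡ 36
55^25 ≡ 10
55^50 ≡ 100
55^100 ≡ 1
The smallest such exponent is 100, so the order of 55 is 100.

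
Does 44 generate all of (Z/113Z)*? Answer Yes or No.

No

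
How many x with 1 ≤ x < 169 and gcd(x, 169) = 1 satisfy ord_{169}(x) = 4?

φ(169) = φ(13^2) = 13·(13−1) = 156 = 2^2 · 3 · 13.
(Z/169Z)^× is cyclic (|G| = 156); a cyclic group of order m has exactly φ(d) elements of each order d | m, and none otherwise.
4 = 2^2 divides 156, and φ(4) = 2.

2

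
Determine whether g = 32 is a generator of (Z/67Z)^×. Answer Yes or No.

Yes

φ(67) = 67 − 1 = 66 = 2 · 3 · 11.
Test 32^(66/q) mod 67 for each prime factor q of 66:
32^33 ≡ 66 (mod 67)  [q = 2: ≢ 1 ✓]
32^22 ≡ 29 (mod 67)  [q = 3: ≢ 1 ✓]
32^6 ≡ 25 (mod 67)  [q = 11: ≢ 1 ✓]
None equal 1, so ord_67(32) = 66: 32 is a primitive root.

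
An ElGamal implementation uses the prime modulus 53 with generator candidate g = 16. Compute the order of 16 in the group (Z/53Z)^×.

13

ord(16) | φ(53) = 53 − 1 = 52 = 2^2 · 13.
Divisors of 52: 1, 2, 4, 13, 26, 52.
Evaluate successive powers at the divisors of 52:
16^1 ≡ 16 (mod 53)
16^2 ≡ 44 (mod 53)
16^4 ≡ 28 (mod 53)
16^13 ≡ 1 (mod 53) ✓
So ord_53(16) = 13.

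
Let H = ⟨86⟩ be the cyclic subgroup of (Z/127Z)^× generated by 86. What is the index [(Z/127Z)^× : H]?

ord(86) | φ(127) = 127 − 1 = 126 = 2 · 3^2 · 7.
Divisors of 126: 1, 2, 3, 6, 7, 9, 14, 18, 21, 42, 63, 126.
Check 86^d mod 127 for each divisor in increasing order:
86^1 ≡ 86 (mod 127)
86^2 ≡ 30 (mod 127)
86^3 ≡ 40 (mod 127)
86^6 ≡ 76 (mod 127)
86^7 ≡ 59 (mod 127)
86^9 ≡ 119 (mod 127)
86^14 ≡ 52 (mod 127)
86^18 ≡ 64 (mod 127)
86^21 ≡ 20 (mod 127)
86^42 ≡ 19 (mod 127)
86^63 ≡ 126 (mod 127)
86^126 ≡ 1 (mod 127) ✓
Thus |⟨86⟩| = ord(86) = 126.
The index is φ(127) / ord(86) = 126 / 126 = 1.

1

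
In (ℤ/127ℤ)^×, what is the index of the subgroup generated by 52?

ord(52) | φ(127) = 127 − 1 = 126 = 2 · 3^2 · 7.
Divisors of 126: 1, 2, 3, 6, 7, 9, 14, 18, 21, 42, 63, 126.
Compute 52^d (mod 127) for the divisors d until we hit 1:
52^1 ≡ 52 (mod 127)
52^2 ≡ 37 (mod 127)
52^3 ≡ 19 (mod 127)
52^6 ≡ 107 (mod 127)
52^7 ≡ 103 (mod 127)
52^9 ≡ 1 (mod 127) ✓
The order of 52 is 9, so the subgroup it generates has 9 elements.
The index is φ(127) / ord(52) = 126 / 9 = 14.

14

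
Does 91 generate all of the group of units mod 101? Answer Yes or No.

No

φ(101) = 101 − 1 = 100 = 2^2 · 5^2.
It suffices to check that the order of 91 is not a proper divisor of 100: compute 91^(100/q) for q ∈ {2, 5}.
91^50 ≡ 100 (mod 101)  [q = 2: ≢ 1 ✓]
91^20 ≡ 1 (mod 101)  [q = 5: ≡ 1 ✗]
Since 91^20 ≡ 1, the order of 91 divides 20 < 100, so 91 is not a primitive root.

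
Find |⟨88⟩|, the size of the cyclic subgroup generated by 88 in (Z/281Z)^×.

56

The order of 88 must divide φ(281) = 281 − 1 = 280 = 2^3 · 5 · 7.
Divisors of 280: 1, 2, 4, 5, 7, 8, 10, 14, 20, 28, 35, 40, 56, 70, 140, 280.
Test each divisor d:
88^1 ≡ 88
88^2 ≡ 157
88^4 ≡ 202
88^5 ≡ 73
88^7 ≡ 221
88^8 ≡ 59
88^10 ≡ 271
88^14 ≡ 228
88^20 ≡ 100
88^28 ≡ 280
88^35 ≡ 60
88^40 ≡ 165
88^56 ≡ 1
Hence ord(88) = 56.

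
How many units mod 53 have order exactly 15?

0

φ(53) = 53 − 1 = 52 = 2^2 · 13.
Since (Z/53Z)^× is cyclic of order 52, the number of elements of order d is φ(d) when d | 52 and 0 otherwise.
15 does not divide 52, so no element of (Z/53Z)^× has order 15.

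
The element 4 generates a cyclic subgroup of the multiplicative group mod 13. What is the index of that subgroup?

2

ord(4) | φ(13) = 13 − 1 = 12 = 2^2 · 3.
Divisors of 12: 1, 2, 3, 4, 6, 12.
Evaluate successive powers at the divisors of 12:
4^1 ≡ 4 (mod 13)
4^2 ≡ 3 (mod 13)
4^3 ≡ 12 (mod 13)
4^4 ≡ 9 (mod 13)
4^6 ≡ 1 (mod 13) ✓
So ord_13(4) = 6, hence |⟨4⟩| = 6.
[(Z/13Z)^× : ⟨4⟩] = 12/6 = 2.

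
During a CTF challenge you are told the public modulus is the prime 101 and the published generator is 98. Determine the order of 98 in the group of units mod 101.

The order of 98 must divide φ(101) = 101 − 1 = 100 = 2^2 · 5^2.
Divisors of 100: 1, 2, 4, 5, 10, 20, 25, 50, 100.
Check 98^d mod 101 for each divisor in increasing order:
98^1 ≡ 98 (mod 101)
98^2 ≡ 9 (mod 101)
98^4 ≡ 81 (mod 101)
98^5 ≡ 60 (mod 101)
98^10 ≡ 65 (mod 101)
98^20 ≡ 84 (mod 101)
98^25 ≡ 91 (mod 101)
98^50 ≡ 100 (mod 101)
98^100 ≡ 1 (mod 101) ✓
The smallest such exponent is 100, so the order of 98 is 100.

100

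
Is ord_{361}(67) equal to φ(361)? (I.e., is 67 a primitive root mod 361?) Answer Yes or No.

Yes

φ(361) = φ(19^2) = 19·(19−1) = 342 = 2 · 3^2 · 19.
67 is a primitive root mod 361 iff 67^(φ(361)/q) ≢ 1 for every prime q | φ(361), i.e. q ∈ {2, 3, 19}.
67^171 ≡ 360 (mod 361)  [q = 2: ≢ 1 ✓]
67^114 ≡ 68 (mod 361)  [q = 3: ≢ 1 ✓]
67^18 ≡ 172 (mod 361)  [q = 19: ≢ 1 ✓]
None equal 1, so ord_361(67) = 342: 67 is a primitive root.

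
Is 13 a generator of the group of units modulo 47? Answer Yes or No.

Yes

φ(47) = 47 − 1 = 46 = 2 · 23.
It suffices to check that the order of 13 is not a proper divisor of 46: compute 13^(46/q) for q ∈ {2, 23}.
13^23 ≡ 46 (mod 47)  [q = 2: ≢ 1 ✓]
13^2 ≡ 28 (mod 47)  [q = 23: ≢ 1 ✓]
None equal 1, so ord_47(13) = 46: 13 is a primitive root.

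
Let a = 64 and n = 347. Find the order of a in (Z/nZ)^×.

173

By Lagrange's theorem, ord_347(64) divides φ(347) = 347 − 1 = 346 = 2 · 173.
Divisors of 346: 1, 2, 173, 346.
Test each divisor d:
64^1 ≡ 64 (mod 347)
64^2 ≡ 279 (mod 347)
64^173 ≡ 1 (mod 347) ✓
Therefore the multiplicative order of 64 modulo 347 is 173.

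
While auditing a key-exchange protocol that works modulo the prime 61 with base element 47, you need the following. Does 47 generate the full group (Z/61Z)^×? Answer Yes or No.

No

φ(61) = 61 − 1 = 60 = 2^2 · 3 · 5.
An element g generates (Z/61Z)^× iff g^(60/q) ≢ 1 (mod 61) for each prime q ∈ {2, 3, 5}.
47^30 ≡ 1 (mod 61)  [q = 2: ≡ 1 ✗]
47^20 ≡ 13 (mod 61)  [q = 3: ≢ 1 ✓]
47^12 ≡ 1 (mod 61)  [q = 5: ≡ 1 ✗]
The check at q = 2 fails, so 47 generates a proper subgroup.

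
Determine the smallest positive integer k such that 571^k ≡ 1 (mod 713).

By Lagrange's theorem, ord_713(571) divides φ(713) = φ(23·31) = (23−1)·(31−1) = 22·30 = 660 = 2^2 · 3 · 5 · 11.
Divisors of 660: 1, 2, 3, 4, 5, 6, 10, 11, 12, 15, 20, 22, 30, 33, 44, 55, 60, 66, 110, 132, 165, 220, 330, 660.
Test each divisor d:
571^1 ≡ 571 (mod 713)
571^2 ≡ 200 (mod 713)
571^3 ≡ 120 (mod 713)
571^4 ≡ 72 (mod 713)
571^5 ≡ 471 (mod 713)
571^6 ≡ 140 (mod 713)
571^10 ≡ 98 (mod 713)
571^11 ≡ 344 (mod 713)
571^12 ≡ 349 (mod 713)
571^15 ≡ 526 (mod 713)
571^20 ≡ 335 (mod 713)
571^22 ≡ 691 (mod 713)
571^30 ≡ 32 (mod 713)
571^33 ≡ 275 (mod 713)
571^44 ≡ 484 (mod 713)
571^55 ≡ 367 (mod 713)
571^60 ≡ 311 (mod 713)
571^66 ≡ 47 (mod 713)
571^110 ≡ 645 (mod 713)
571^132 ≡ 70 (mod 713)
571^165 ≡ 712 (mod 713)
571^220 ≡ 346 (mod 713)
571^330 ≡ 1 (mod 713) ✓
Therefore the multiplicative order of 571 modulo 713 is 330.

330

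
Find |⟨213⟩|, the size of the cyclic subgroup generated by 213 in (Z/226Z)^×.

ord(213) | φ(226) = φ(2)·φ(113) = 1·112 = 112 = 2^4 · 7.
Divisors of 112: 1, 2, 4, 7, 8, 14, 16, 28, 56, 112.
Compute 213^d (mod 226) for the divisors d until we hit 1:
213^1 ≡ 213 (mod 226)
213^2 ≡ 169 (mod 226)
213^4 ≡ 85 (mod 226)
213^7 ≡ 157 (mod 226)
213^8 ≡ 219 (mod 226)
213^14 ≡ 15 (mod 226)
213^16 ≡ 49 (mod 226)
213^28 ≡ 225 (mod 226)
213^56 ≡ 1 (mod 226) ✓
The smallest such exponent is 56, so the order of 213 is 56.

56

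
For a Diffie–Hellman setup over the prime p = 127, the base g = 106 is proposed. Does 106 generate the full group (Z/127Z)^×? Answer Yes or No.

Yes

φ(127) = 127 − 1 = 126 = 2 · 3^2 · 7.
Test 106^(126/q) mod 127 for each prime factor q of 126:
106^63 ≡ 126 (mod 127)  [q = 2: ≢ 1 ✓]
106^42 ≡ 19 (mod 127)  [q = 3: ≢ 1 ✓]
106^18 ≡ 2 (mod 127)  [q = 7: ≢ 1 ✓]
All checks pass, so 106 has order 126 and is a primitive root modulo 127.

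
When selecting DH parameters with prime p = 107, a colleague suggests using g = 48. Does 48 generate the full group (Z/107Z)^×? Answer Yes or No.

No

φ(107) = 107 − 1 = 106 = 2 · 53.
Test 48^(106/q) mod 107 for each prime factor q of 106:
48^53 ≡ 1 (mod 107)  [q = 2: ≡ 1 ✗]
48^2 ≡ 57 (mod 107)  [q = 53: ≢ 1 ✓]
48^53 ≡ 1 shows ord(48) | 53, strictly less than φ(107); not a primitive root.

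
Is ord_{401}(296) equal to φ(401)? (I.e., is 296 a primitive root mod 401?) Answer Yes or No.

φ(401) = 401 − 1 = 400 = 2^4 · 5^2.
It suffices to check that the order of 296 is not a proper divisor of 400: compute 296^(400/q) for q ∈ {2, 5}.
296^200 ≡ 400 (mod 401)  [q = 2: ≢ 1 ✓]
296^80 ≡ 72 (mod 401)  [q = 5: ≢ 1 ✓]
Every test exponent gives a nontrivial residue, hence 296 generates the full group.

Yes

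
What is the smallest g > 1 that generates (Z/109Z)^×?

φ(109) = 109 − 1 = 108 = 2^2 · 3^3.
g is a primitive root iff g^(108/q) ≢ 1 (mod 109) for each prime q ∈ {2, 3}.
g = 2: 2^54 ≡ 108; 2^36 ≡ 1 — hits 1, so not a primitive root.
g = 3: 3^54 ≡ 1 — hits 1, so not a primitive root.
g = 4: 4^54 ≡ 1 — hits 1, so not a primitive root.
g = 5: 5^54 ≡ 1 — hits 1, so not a primitive root.
g = 6: 6^54 ≡ 108; 6^36 ≡ 63 — none is 1, so 6 is a primitive root.
So 6 is the smallest generator of (Z/109Z)^×.

6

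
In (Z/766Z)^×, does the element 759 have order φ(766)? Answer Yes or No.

Yes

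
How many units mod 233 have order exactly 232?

112

φ(233) = 233 − 1 = 232 = 2^3 · 29.
(Z/233Z)^× is cyclic (|G| = 232); a cyclic group of order m has exactly φ(d) elements of each order d | m, and none otherwise.
232 = 2^3 · 29 divides 232, and φ(232) = 112.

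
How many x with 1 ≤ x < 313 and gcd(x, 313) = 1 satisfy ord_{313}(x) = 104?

φ(313) = 313 − 1 = 312 = 2^3 · 3 · 13.
Since (Z/313Z)^× is cyclic of order 312, the number of elements of order d is φ(d) when d | 312 and 0 otherwise.
104 = 2^3 · 13 divides 312, and φ(104) = 48.

48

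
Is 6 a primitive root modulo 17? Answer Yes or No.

Yes

φ(17) = 17 − 1 = 16 = 2^4.
6 is a primitive root mod 17 iff 6^(φ(17)/q) ≢ 1 for every prime q | φ(17), i.e. q ∈ {2}.
6^8 ≡ 16 (mod 17)  [q = 2: ≢ 1 ✓]
Every test exponent gives a nontrivial residue, hence 6 generates the full group.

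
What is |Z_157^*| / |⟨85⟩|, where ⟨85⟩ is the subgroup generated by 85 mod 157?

Since 85 ∈ (Z/157Z)^×, its order divides φ(157) = 157 − 1 = 156 = 2^2 · 3 · 13.
Divisors of 156: 1, 2, 3, 4, 6, 12, 13, 26, 39, 52, 78, 156.
Compute 85^d (mod 157) for the divisors d until we hit 1:
85^1 ≡ 85 (mod 157)
85^2 ≡ 3 (mod 157)
85^3 ≡ 98 (mod 157)
85^4 ≡ 9 (mod 157)
85^6 ≡ 27 (mod 157)
85^12 ≡ 101 (mod 157)
85^13 ≡ 107 (mod 157)
85^26 ≡ 145 (mod 157)
85^39 ≡ 129 (mod 157)
85^52 ≡ 144 (mod 157)
85^78 ≡ 156 (mod 157)
85^156 ≡ 1 (mod 157) ✓
Thus |⟨85⟩| = ord(85) = 156.
[(Z/157Z)^× : ⟨85⟩] = 156/156 = 1.

1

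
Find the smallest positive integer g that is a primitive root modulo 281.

3

φ(281) = 281 − 1 = 280 = 2^3 · 5 · 7.
g is a primitive root iff g^(280/q) ≢ 1 (mod 281) for each prime q ∈ {2, 5, 7}.
g = 2: 2^140 ≡ 1 — hits 1, so not a primitive root.
g = 3: 3^140 ≡ 280; 3^56 ≡ 86; 3^40 ≡ 249 — none is 1, so 3 is a primitive root.
The smallest primitive root modulo 281 is 3.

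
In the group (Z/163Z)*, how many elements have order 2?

φ(163) = 163 − 1 = 162 = 2 · 3^4.
Since (Z/163Z)^× is cyclic of order 162, the number of elements of order d is φ(d) when d | 162 and 0 otherwise.
2 | 162, and φ(2) = 2 − 1 = 1.

1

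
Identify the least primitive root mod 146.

5

φ(146) = φ(2)·φ(73) = 1·72 = 72 = 2^3 · 3^2.
Test candidates g = 2, 3, … against the prime factors q ∈ {2, 3} of φ(146): g is a generator iff g^(72/q) ≢ 1 for every such q.
g = 2: gcd(2, 146) = 2 > 1, not a unit — skip.
g = 3: 3^36 ≡ 1 — hits 1, so not a primitive root.
g = 4: gcd(4, 146) = 2 > 1, not a unit — skip.
g = 5: 5^36 ≡ 145; 5^24 ≡ 81 — none is 1, so 5 is a primitive root.
Hence the least primitive root of 146 is 5.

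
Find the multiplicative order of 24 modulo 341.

Since 24 ∈ (Z/341Z)^×, its order divides φ(341) = φ(11·31) = (11−1)·(31−1) = 10·30 = 300 = 2^2 · 3 · 5^2.
Divisors of 300: 1, 2, 3, 4, 5, 6, 10, 12, 15, 20, 25, 30, 50, 60, 75, 100, 150, 300.
Test each divisor d:
24^1 ≡ 24 (mod 341)
24^2 ≡ 235 (mod 341)
24^3 ≡ 184 (mod 341)
24^4 ≡ 324 (mod 341)
24^5 ≡ 274 (mod 341)
24^6 ≡ 97 (mod 341)
24^10 ≡ 56 (mod 341)
24^12 ≡ 202 (mod 341)
24^15 ≡ 340 (mod 341)
24^20 ≡ 67 (mod 341)
24^25 ≡ 285 (mod 341)
24^30 ≡ 1 (mod 341) ✓
Hence ord(24) = 30.

30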